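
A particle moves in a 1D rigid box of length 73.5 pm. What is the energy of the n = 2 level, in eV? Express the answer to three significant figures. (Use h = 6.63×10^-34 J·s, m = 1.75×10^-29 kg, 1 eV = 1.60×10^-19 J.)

For an infinite well E_n = n²h²/(8mL²), so E_1 = h²/(8mL²) = (6.63×10^-34)²/(8·1.75×10^-29·(7.35×10^-11 m)²) = 5.812×10^-19 J.
Then E_2 = 2²·E_1 = 4·5.812×10^-19 J = 2.325×10^-18 J.
Converting, E_2 = 2.325×10^-18 J / (1.60×10^-19 J/eV) = 14.5 eV.

E_2 = 14.5 eV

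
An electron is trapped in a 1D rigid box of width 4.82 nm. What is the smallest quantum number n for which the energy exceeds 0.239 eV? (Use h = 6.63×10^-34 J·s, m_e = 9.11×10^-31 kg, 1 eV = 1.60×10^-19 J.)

n = 4

E_1 = h²/(8m_eL²) = 2.596×10^-21 J = 0.01622 eV.
Need n² > 0.239/0.01622 = 14.73, i.e. n > 3.838.
The smallest integer satisfying this is n = 4.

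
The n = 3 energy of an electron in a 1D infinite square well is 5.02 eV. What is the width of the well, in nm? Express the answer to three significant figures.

From E_n = n²h²/(8m_eL²), L = n·h/√(8m_eE_n).
E_3 = 5.02 eV = 8.042×10^-19 J, so L = 3·6.626×10^-34/√(8·9.109×10^-31·8.042×10^-19) = 8.21×10^-10 m = 0.821 nm.

L = 0.821 nm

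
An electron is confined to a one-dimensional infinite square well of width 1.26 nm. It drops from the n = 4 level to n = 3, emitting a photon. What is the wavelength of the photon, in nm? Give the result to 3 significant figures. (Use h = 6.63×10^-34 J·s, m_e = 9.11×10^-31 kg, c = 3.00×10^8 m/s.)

λ = 748 nm

E_1 = h²/(8m_eL²) = 3.799×10^-20 J, so ΔE = (4² − 3²)E_1 = 2.659×10^-19 J.
λ = hc/ΔE = (6.63×10^-34·3.00×10^8)/2.659×10^-19 = 7.48×10^-7 m = 748 nm.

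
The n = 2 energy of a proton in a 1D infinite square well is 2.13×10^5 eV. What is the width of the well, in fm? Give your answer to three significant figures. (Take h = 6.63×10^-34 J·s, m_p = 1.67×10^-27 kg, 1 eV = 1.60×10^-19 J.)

L = 62.1 fm

From E_n = n²h²/(8m_pL²), L = n·h/√(8m_pE_n).
E_2 = 2.13×10^5 eV = 3.408×10^-14 J, so L = 2·6.63×10^-34/√(8·1.67×10^-27·3.408×10^-14) = 6.21×10^-14 m = 62.1 fm.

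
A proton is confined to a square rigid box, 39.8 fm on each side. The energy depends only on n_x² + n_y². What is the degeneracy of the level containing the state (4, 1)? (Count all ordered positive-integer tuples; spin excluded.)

The level has n_x² + n_y² = 17. The ordered positive-integer solutions are (1, 4), (4, 1).
That gives 2 states.

degeneracy = 2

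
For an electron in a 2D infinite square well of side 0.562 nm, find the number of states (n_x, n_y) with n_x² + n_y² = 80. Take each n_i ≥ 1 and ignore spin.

The level has n_x² + n_y² = 80. The ordered positive-integer solutions are (4, 8), (8, 4).
That gives 2 states.

degeneracy = 2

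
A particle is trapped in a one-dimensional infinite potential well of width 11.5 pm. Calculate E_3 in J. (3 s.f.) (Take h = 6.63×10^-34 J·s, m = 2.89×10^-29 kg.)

For an infinite well E_n = n²h²/(8mL²), so E_1 = h²/(8mL²) = (6.63×10^-34)²/(8·2.89×10^-29·(1.15×10^-11 m)²) = 1.438×10^-17 J.
Then E_3 = 3²·E_1 = 9·1.438×10^-17 J = 1.29×10^-16 J.

E_3 = 1.29×10^-16 J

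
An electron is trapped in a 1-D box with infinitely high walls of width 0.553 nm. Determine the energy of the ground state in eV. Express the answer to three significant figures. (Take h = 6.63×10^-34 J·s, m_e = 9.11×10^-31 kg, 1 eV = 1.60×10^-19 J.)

E_1 = 1.23 eV

For an infinite well E_n = n²h²/(8m_eL²), so E_1 = h²/(8m_eL²) = (6.63×10^-34)²/(8·9.11×10^-31·(5.53×10^-10 m)²) = 1.972×10^-19 J.
Converting, E_1 = 1.972×10^-19 J / (1.60×10^-19 J/eV) = 1.23 eV.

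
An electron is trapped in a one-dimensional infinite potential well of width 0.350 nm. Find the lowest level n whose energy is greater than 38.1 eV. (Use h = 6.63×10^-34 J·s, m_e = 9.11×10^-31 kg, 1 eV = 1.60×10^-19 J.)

E_1 = h²/(8m_eL²) = 4.924×10^-19 J = 3.078 eV.
Need n² > 38.1/3.078 = 12.38, i.e. n > 3.519.
The smallest integer satisfying this is n = 4.

n = 4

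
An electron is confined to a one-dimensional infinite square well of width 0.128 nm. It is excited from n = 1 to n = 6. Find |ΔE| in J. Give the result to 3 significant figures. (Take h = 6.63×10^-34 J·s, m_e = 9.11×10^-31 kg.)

E_1 = h²/(8m_eL²) = 3.681×10^-18 J.
|ΔE| = |1² − 6²|·E_1 = 35·3.681×10^-18 J = 1.29×10^-16 J.

|ΔE| = 1.29×10^-16 J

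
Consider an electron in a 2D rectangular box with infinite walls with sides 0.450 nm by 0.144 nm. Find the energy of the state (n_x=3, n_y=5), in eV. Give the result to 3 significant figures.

E = 470 eV

For a 2D rectangular well E = (h²/8m_e)·Σ n_i²/L_i² = (6.626×10^-34)²/(8·9.109×10^-31) · [3²/(0.450 nm)² + 5²/(0.144 nm)²].
Evaluating gives E = 7.531×10^-17 J = 470 eV.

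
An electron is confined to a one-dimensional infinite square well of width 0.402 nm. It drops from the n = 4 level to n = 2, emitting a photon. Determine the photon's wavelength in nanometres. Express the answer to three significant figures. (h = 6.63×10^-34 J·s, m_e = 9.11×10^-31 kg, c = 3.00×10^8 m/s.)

E_1 = h²/(8m_eL²) = 3.732×10^-19 J, so ΔE = (4² − 2²)E_1 = 4.478×10^-18 J.
λ = hc/ΔE = (6.63×10^-34·3.00×10^8)/4.478×10^-18 = 4.44×10^-8 m = 44.4 nm.

λ = 44.4 nm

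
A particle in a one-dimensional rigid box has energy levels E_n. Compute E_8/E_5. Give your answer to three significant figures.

2.56

E_n ∝ n², so E_8/E_5 = 8²/5² = 64/25 = 2.56.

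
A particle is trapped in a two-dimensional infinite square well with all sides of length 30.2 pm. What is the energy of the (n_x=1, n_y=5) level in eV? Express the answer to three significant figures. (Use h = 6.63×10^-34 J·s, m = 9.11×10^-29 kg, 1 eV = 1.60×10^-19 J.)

For a 2D rectangular well E = (h²/8m)·Σ n_i²/L_i² = (6.63×10^-34)²/(8·9.11×10^-29) · [1²/(30.2 pm)² + 5²/(30.2 pm)²].
Evaluating gives E = 1.719×10^-17 J = 107 eV.

E = 107 eV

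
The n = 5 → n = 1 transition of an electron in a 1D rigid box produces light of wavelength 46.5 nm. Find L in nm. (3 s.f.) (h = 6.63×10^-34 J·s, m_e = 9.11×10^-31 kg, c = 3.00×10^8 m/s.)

L = 0.582 nm

The photon carries ΔE = hc/λ = 6.63×10^-34·3.00×10^8/4.65×10^-8 m = 4.277×10^-18 J.
Since ΔE = (5² − 1²)E_1, E_1 = 1.782×10^-19 J, and L = h/√(8m_eE_1) = 5.82×10^-10 m = 0.582 nm.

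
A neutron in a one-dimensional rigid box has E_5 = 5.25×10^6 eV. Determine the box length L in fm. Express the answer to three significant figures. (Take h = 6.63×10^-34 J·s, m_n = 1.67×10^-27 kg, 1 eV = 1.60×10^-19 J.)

L = 31.3 fm

From E_n = n²h²/(8m_nL²), L = n·h/√(8m_nE_n).
E_5 = 5.25×10^6 eV = 8.400×10^-13 J, so L = 5·6.63×10^-34/√(8·1.67×10^-27·8.400×10^-13) = 3.13×10^-14 m = 31.3 fm.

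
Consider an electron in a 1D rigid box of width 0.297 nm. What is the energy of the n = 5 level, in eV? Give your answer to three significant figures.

E_5 = 107 eV

For an infinite well E_n = n²h²/(8m_eL²), so E_1 = h²/(8m_eL²) = (6.626×10^-34)²/(8·9.109×10^-31·(2.97×10^-10 m)²) = 6.830×10^-19 J.
Then E_5 = 5²·E_1 = 25·6.830×10^-19 J = 1.708×10^-17 J.
Converting, E_5 = 1.708×10^-17 J / (1.602×10^-19 J/eV) = 107 eV.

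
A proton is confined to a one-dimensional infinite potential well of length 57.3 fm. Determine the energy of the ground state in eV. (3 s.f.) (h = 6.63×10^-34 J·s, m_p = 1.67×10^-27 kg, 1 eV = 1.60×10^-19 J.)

E_1 = 6.26×10^4 eV

For an infinite well E_n = n²h²/(8m_pL²), so E_1 = h²/(8m_pL²) = (6.63×10^-34)²/(8·1.67×10^-27·(5.73×10^-14 m)²) = 1.002×10^-14 J.
Converting, E_1 = 1.002×10^-14 J / (1.60×10^-19 J/eV) = 6.26×10^4 eV.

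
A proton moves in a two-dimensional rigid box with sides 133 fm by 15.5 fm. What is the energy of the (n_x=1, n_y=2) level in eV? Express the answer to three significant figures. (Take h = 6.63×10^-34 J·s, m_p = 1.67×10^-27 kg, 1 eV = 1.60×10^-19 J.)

E = 3.44×10^6 eV

For a 2D rectangular well E = (h²/8m_p)·Σ n_i²/L_i² = (6.63×10^-34)²/(8·1.67×10^-27) · [1²/(133 fm)² + 2²/(15.5 fm)²].
Evaluating gives E = 5.497×10^-13 J = 3.44×10^6 eV.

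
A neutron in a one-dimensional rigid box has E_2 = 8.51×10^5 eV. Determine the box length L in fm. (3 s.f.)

From E_n = n²h²/(8m_nL²), L = n·h/√(8m_nE_n).
E_2 = 8.51×10^5 eV = 1.363×10^-13 J, so L = 2·6.626×10^-34/√(8·1.675×10^-27·1.363×10^-13) = 3.10×10^-14 m = 31.0 fm.

L = 31.0 fm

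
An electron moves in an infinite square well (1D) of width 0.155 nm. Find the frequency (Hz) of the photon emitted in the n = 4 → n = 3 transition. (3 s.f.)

f = 2.65×10^16 Hz

E_1 = h²/(8m_eL²) = 2.508×10^-18 J and ΔE = (4² − 3²)E_1 = 1.756×10^-17 J.
f = ΔE/h = 1.756×10^-17/6.626×10^-34 = 2.65×10^16 Hz.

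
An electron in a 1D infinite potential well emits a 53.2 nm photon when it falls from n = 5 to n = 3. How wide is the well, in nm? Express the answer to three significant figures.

L = 0.508 nm

The photon carries ΔE = hc/λ = 6.626×10^-34·2.998×10^8/5.32×10^-8 m = 3.734×10^-18 J.
Since ΔE = (5² − 3²)E_1, E_1 = 2.334×10^-19 J, and L = h/√(8m_eE_1) = 5.08×10^-10 m = 0.508 nm.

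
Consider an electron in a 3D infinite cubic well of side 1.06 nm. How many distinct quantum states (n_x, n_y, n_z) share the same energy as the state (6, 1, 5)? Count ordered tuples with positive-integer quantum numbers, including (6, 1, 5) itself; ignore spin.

The level has n_x² + n_y² + n_z² = 62. The ordered positive-integer solutions are (1, 5, 6), (1, 6, 5), (2, 3, 7), (2, 7, 3), (3, 2, 7), (3, 7, 2), (5, 1, 6), (5, 6, 1), (6, 1, 5), (6, 5, 1), (7, 2, 3), (7, 3, 2).
That gives 12 states.

degeneracy = 12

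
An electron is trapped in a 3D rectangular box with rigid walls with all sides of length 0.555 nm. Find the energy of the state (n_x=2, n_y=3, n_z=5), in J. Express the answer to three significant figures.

For a 3D rectangular well E = (h²/8m_e)·Σ n_i²/L_i² = (6.626×10^-34)²/(8·9.109×10^-31) · [2²/(0.555 nm)² + 3²/(0.555 nm)² + 5²/(0.555 nm)²].
Evaluating gives E = 7.43×10^-18 J.

E = 7.43×10^-18 J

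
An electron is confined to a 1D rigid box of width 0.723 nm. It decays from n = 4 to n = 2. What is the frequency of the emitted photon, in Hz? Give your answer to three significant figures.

E_1 = h²/(8m_eL²) = 1.153×10^-19 J and ΔE = (4² − 2²)E_1 = 1.384×10^-18 J.
f = ΔE/h = 1.384×10^-18/6.626×10^-34 = 2.09×10^15 Hz.

f = 2.09×10^15 Hz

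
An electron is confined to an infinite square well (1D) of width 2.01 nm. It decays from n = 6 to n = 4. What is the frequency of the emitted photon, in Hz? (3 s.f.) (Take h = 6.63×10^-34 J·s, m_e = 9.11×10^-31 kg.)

E_1 = h²/(8m_eL²) = 1.493×10^-20 J and ΔE = (6² − 4²)E_1 = 2.986×10^-19 J.
f = ΔE/h = 2.986×10^-19/6.63×10^-34 = 4.50×10^14 Hz.

f = 4.50×10^14 Hz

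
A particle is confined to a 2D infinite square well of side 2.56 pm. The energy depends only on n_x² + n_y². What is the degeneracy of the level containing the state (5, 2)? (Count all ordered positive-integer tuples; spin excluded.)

The level has n_x² + n_y² = 29. The ordered positive-integer solutions are (2, 5), (5, 2).
That gives 2 states.

degeneracy = 2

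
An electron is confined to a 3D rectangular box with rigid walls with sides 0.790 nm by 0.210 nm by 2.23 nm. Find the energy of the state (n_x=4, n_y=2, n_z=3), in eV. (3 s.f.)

E = 44.4 eV

For a 3D rectangular well E = (h²/8m_e)·Σ n_i²/L_i² = (6.626×10^-34)²/(8·9.109×10^-31) · [4²/(0.790 nm)² + 2²/(0.210 nm)² + 3²/(2.23 nm)²].
Evaluating gives E = 7.118×10^-18 J = 44.4 eV.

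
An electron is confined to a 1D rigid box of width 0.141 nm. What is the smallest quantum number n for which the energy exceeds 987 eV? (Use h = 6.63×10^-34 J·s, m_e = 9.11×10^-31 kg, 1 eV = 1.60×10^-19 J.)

n = 8

E_1 = h²/(8m_eL²) = 3.034×10^-18 J = 18.96 eV.
Need n² > 987/18.96 = 52.06, i.e. n > 7.215.
The smallest integer satisfying this is n = 8.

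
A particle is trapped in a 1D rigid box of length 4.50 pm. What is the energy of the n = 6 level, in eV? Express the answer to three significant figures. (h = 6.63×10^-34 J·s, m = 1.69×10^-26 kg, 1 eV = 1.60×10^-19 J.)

For an infinite well E_n = n²h²/(8mL²), so E_1 = h²/(8mL²) = (6.63×10^-34)²/(8·1.69×10^-26·(4.50×10^-12 m)²) = 1.606×10^-19 J.
Then E_6 = 6²·E_1 = 36·1.606×10^-19 J = 5.782×10^-18 J.
Converting, E_6 = 5.782×10^-18 J / (1.60×10^-19 J/eV) = 36.1 eV.

E_6 = 36.1 eV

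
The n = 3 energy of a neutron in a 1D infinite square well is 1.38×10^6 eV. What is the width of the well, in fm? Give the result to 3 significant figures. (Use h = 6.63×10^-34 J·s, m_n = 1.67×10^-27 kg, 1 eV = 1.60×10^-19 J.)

From E_n = n²h²/(8m_nL²), L = n·h/√(8m_nE_n).
E_3 = 1.38×10^6 eV = 2.208×10^-13 J, so L = 3·6.63×10^-34/√(8·1.67×10^-27·2.208×10^-13) = 3.66×10^-14 m = 36.6 fm.

L = 36.6 fm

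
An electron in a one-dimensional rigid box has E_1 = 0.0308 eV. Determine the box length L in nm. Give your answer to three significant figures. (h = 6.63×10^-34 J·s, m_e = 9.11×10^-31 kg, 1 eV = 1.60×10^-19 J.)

From E_n = n²h²/(8m_eL²), L = n·h/√(8m_eE_n).
E_1 = 0.0308 eV = 4.928×10^-21 J, so L = 1·6.63×10^-34/√(8·9.11×10^-31·4.928×10^-21) = 3.50×10^-9 m = 3.50 nm.

L = 3.50 nm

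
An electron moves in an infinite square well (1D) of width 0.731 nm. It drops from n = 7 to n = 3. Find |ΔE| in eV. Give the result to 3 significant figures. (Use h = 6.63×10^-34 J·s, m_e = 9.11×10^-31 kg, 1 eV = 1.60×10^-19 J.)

E_1 = h²/(8m_eL²) = 1.129×10^-19 J.
|ΔE| = |7² − 3²|·E_1 = 40·1.129×10^-19 J = 4.516×10^-18 J = 28.2 eV.

|ΔE| = 28.2 eV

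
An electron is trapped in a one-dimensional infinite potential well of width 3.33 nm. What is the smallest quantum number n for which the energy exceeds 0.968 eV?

E_1 = h²/(8m_eL²) = 5.433×10^-21 J = 0.03391 eV.
Need n² > 0.968/0.03391 = 28.55, i.e. n > 5.343.
The smallest integer satisfying this is n = 6.

n = 6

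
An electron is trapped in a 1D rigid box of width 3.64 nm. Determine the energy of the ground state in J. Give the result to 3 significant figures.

For an infinite well E_n = n²h²/(8m_eL²), so E_1 = h²/(8m_eL²) = (6.626×10^-34)²/(8·9.109×10^-31·(3.64×10^-9 m)²) = 4.547×10^-21 J.

E_1 = 4.55×10^-21 J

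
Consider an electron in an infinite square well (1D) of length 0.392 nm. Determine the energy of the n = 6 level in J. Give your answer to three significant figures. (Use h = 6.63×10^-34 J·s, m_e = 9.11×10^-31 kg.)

For an infinite well E_n = n²h²/(8m_eL²), so E_1 = h²/(8m_eL²) = (6.63×10^-34)²/(8·9.11×10^-31·(3.92×10^-10 m)²) = 3.925×10^-19 J.
Then E_6 = 6²·E_1 = 36·3.925×10^-19 J = 1.41×10^-17 J.

E_6 = 1.41×10^-17 J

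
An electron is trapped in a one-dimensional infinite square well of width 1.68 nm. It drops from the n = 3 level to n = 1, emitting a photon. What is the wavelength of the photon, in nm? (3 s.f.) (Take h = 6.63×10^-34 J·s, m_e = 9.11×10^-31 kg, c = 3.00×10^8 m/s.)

E_1 = h²/(8m_eL²) = 2.137×10^-20 J, so ΔE = (3² − 1²)E_1 = 1.710×10^-19 J.
λ = hc/ΔE = (6.63×10^-34·3.00×10^8)/1.710×10^-19 = 1.16×10^-6 m = 1.16×10^3 nm.

λ = 1.16×10^3 nm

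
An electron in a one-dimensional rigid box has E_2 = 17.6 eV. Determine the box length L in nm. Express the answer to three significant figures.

L = 0.292 nm

From E_n = n²h²/(8m_eL²), L = n·h/√(8m_eE_n).
E_2 = 17.6 eV = 2.820×10^-18 J, so L = 2·6.626×10^-34/√(8·9.109×10^-31·2.820×10^-18) = 2.92×10^-10 m = 0.292 nm.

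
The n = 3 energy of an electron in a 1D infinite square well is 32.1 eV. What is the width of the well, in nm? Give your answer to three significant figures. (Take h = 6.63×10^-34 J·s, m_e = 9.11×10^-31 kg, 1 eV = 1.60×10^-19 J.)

From E_n = n²h²/(8m_eL²), L = n·h/√(8m_eE_n).
E_3 = 32.1 eV = 5.136×10^-18 J, so L = 3·6.63×10^-34/√(8·9.11×10^-31·5.136×10^-18) = 3.25×10^-10 m = 0.325 nm.

L = 0.325 nm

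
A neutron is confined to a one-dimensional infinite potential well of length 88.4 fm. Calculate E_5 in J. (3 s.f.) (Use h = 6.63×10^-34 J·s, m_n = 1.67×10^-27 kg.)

E_5 = 1.05×10^-13 J

For an infinite well E_n = n²h²/(8m_nL²), so E_1 = h²/(8m_nL²) = (6.63×10^-34)²/(8·1.67×10^-27·(8.84×10^-14 m)²) = 4.210×10^-15 J.
Then E_5 = 5²·E_1 = 25·4.210×10^-15 J = 1.05×10^-13 J.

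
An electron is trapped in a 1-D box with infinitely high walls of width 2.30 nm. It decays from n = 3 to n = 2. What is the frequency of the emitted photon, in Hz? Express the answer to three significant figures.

E_1 = h²/(8m_eL²) = 1.139×10^-20 J and ΔE = (3² − 2²)E_1 = 5.695×10^-20 J.
f = ΔE/h = 5.695×10^-20/6.626×10^-34 = 8.59×10^13 Hz.

f = 8.59×10^13 Hz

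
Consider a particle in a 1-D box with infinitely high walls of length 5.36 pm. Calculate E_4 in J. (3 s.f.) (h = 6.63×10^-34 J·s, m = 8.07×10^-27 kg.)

E_4 = 3.79×10^-18 J

For an infinite well E_n = n²h²/(8mL²), so E_1 = h²/(8mL²) = (6.63×10^-34)²/(8·8.07×10^-27·(5.36×10^-12 m)²) = 2.370×10^-19 J.
Then E_4 = 4²·E_1 = 16·2.370×10^-19 J = 3.79×10^-18 J.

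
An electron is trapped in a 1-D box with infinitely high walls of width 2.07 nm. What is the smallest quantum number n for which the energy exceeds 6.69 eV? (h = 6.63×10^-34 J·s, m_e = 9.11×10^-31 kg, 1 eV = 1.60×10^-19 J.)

n = 9

E_1 = h²/(8m_eL²) = 1.408×10^-20 J = 0.08800 eV.
Need n² > 6.69/0.08800 = 76.02, i.e. n > 8.719.
The smallest integer satisfying this is n = 9.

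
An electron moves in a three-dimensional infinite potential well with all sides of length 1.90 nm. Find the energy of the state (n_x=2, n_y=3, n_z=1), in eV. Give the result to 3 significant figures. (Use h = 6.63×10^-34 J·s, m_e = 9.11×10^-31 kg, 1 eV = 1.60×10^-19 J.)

For a 3D rectangular well E = (h²/8m_e)·Σ n_i²/L_i² = (6.63×10^-34)²/(8·9.11×10^-31) · [2²/(1.90 nm)² + 3²/(1.90 nm)² + 1²/(1.90 nm)²].
Evaluating gives E = 2.339×10^-19 J = 1.46 eV.

E = 1.46 eV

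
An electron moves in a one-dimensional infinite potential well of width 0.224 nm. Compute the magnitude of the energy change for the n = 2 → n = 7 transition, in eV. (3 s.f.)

|ΔE| = 337 eV

E_1 = h²/(8m_eL²) = 1.201×10^-18 J.
|ΔE| = |2² − 7²|·E_1 = 45·1.201×10^-18 J = 5.404×10^-17 J = 337 eV.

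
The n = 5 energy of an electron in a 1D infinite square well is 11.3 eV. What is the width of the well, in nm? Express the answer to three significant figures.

L = 0.912 nm

From E_n = n²h²/(8m_eL²), L = n·h/√(8m_eE_n).
E_5 = 11.3 eV = 1.810×10^-18 J, so L = 5·6.626×10^-34/√(8·9.109×10^-31·1.810×10^-18) = 9.12×10^-10 m = 0.912 nm.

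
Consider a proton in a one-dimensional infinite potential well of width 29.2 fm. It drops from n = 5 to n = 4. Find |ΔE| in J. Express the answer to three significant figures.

E_1 = h²/(8m_pL²) = 3.847×10^-14 J.
|ΔE| = |5² − 4²|·E_1 = 9·3.847×10^-14 J = 3.46×10^-13 J.

|ΔE| = 3.46×10^-13 J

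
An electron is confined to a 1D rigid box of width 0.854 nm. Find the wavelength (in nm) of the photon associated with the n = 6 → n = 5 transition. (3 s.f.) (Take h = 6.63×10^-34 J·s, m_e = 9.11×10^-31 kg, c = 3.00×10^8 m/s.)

λ = 219 nm

E_1 = h²/(8m_eL²) = 8.270×10^-20 J, so ΔE = (6² − 5²)E_1 = 9.097×10^-19 J.
λ = hc/ΔE = (6.63×10^-34·3.00×10^8)/9.097×10^-19 = 2.19×10^-7 m = 219 nm.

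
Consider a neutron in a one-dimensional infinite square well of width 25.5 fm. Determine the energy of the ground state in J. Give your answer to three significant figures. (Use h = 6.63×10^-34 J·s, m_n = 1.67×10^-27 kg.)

E_1 = 5.06×10^-14 J

For an infinite well E_n = n²h²/(8m_nL²), so E_1 = h²/(8m_nL²) = (6.63×10^-34)²/(8·1.67×10^-27·(2.55×10^-14 m)²) = 5.060×10^-14 J.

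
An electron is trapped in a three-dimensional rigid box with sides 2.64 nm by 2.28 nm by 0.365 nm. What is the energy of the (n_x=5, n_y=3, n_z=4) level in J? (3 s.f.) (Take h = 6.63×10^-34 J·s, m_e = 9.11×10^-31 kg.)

E = 7.56×10^-18 J

For a 3D rectangular well E = (h²/8m_e)·Σ n_i²/L_i² = (6.63×10^-34)²/(8·9.11×10^-31) · [5²/(2.64 nm)² + 3²/(2.28 nm)² + 4²/(0.365 nm)²].
Evaluating gives E = 7.56×10^-18 J.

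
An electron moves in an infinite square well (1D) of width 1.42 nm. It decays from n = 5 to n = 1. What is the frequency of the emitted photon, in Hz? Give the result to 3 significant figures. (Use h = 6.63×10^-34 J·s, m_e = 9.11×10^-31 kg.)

E_1 = h²/(8m_eL²) = 2.991×10^-20 J and ΔE = (5² − 1²)E_1 = 7.178×10^-19 J.
f = ΔE/h = 7.178×10^-19/6.63×10^-34 = 1.08×10^15 Hz.

f = 1.08×10^15 Hz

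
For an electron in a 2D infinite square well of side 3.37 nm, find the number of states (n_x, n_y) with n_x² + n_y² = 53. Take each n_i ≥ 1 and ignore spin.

degeneracy = 2

The level has n_x² + n_y² = 53. The ordered positive-integer solutions are (2, 7), (7, 2).
That gives 2 states.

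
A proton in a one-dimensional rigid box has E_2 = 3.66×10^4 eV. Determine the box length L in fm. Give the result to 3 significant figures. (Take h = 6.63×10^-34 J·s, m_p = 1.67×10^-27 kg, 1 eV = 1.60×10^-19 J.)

From E_n = n²h²/(8m_pL²), L = n·h/√(8m_pE_n).
E_2 = 3.66×10^4 eV = 5.856×10^-15 J, so L = 2·6.63×10^-34/√(8·1.67×10^-27·5.856×10^-15) = 1.50×10^-13 m = 150 fm.

L = 150 fm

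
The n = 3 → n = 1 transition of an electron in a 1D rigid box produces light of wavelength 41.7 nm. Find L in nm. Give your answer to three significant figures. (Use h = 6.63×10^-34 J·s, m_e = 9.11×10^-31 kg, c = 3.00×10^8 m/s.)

The photon carries ΔE = hc/λ = 6.63×10^-34·3.00×10^8/4.17×10^-8 m = 4.770×10^-18 J.
Since ΔE = (3² − 1²)E_1, E_1 = 5.963×10^-19 J, and L = h/√(8m_eE_1) = 3.18×10^-10 m = 0.318 nm.

L = 0.318 nm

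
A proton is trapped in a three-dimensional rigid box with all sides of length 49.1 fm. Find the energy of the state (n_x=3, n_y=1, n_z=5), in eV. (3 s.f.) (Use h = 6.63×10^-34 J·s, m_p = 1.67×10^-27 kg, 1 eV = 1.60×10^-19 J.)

For a 3D rectangular well E = (h²/8m_p)·Σ n_i²/L_i² = (6.63×10^-34)²/(8·1.67×10^-27) · [3²/(49.1 fm)² + 1²/(49.1 fm)² + 5²/(49.1 fm)²].
Evaluating gives E = 4.777×10^-13 J = 2.99×10^6 eV.

E = 2.99×10^6 eV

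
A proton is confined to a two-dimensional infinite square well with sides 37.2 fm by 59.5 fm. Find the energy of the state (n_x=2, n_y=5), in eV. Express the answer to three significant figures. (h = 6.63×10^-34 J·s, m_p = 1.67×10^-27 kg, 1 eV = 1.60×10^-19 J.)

E = 2.05×10^6 eV

For a 2D rectangular well E = (h²/8m_p)·Σ n_i²/L_i² = (6.63×10^-34)²/(8·1.67×10^-27) · [2²/(37.2 fm)² + 5²/(59.5 fm)²].
Evaluating gives E = 3.274×10^-13 J = 2.05×10^6 eV.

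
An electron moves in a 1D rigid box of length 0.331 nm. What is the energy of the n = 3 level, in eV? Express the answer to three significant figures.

E_3 = 30.9 eV

For an infinite well E_n = n²h²/(8m_eL²), so E_1 = h²/(8m_eL²) = (6.626×10^-34)²/(8·9.109×10^-31·(3.31×10^-10 m)²) = 5.499×10^-19 J.
Then E_3 = 3²·E_1 = 9·5.499×10^-19 J = 4.949×10^-18 J.
Converting, E_3 = 4.949×10^-18 J / (1.602×10^-19 J/eV) = 30.9 eV.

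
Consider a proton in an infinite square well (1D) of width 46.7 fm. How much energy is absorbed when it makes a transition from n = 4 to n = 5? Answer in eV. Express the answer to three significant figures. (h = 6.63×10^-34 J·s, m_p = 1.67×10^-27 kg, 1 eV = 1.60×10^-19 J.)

E_1 = h²/(8m_pL²) = 1.509×10^-14 J.
|ΔE| = |4² − 5²|·E_1 = 9·1.509×10^-14 J = 1.358×10^-13 J = 8.49×10^5 eV.

|ΔE| = 8.49×10^5 eV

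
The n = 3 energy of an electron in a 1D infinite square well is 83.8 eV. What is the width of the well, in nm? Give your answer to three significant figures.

From E_n = n²h²/(8m_eL²), L = n·h/√(8m_eE_n).
E_3 = 83.8 eV = 1.342×10^-17 J, so L = 3·6.626×10^-34/√(8·9.109×10^-31·1.342×10^-17) = 2.01×10^-10 m = 0.201 nm.

L = 0.201 nm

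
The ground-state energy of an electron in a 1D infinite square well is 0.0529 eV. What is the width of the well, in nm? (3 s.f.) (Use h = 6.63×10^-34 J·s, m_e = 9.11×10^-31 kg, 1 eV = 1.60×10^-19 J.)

L = 2.67 nm

From E_n = n²h²/(8m_eL²), L = n·h/√(8m_eE_n).
E_1 = 0.0529 eV = 8.464×10^-21 J, so L = 1·6.63×10^-34/√(8·9.11×10^-31·8.464×10^-21) = 2.67×10^-9 m = 2.67 nm.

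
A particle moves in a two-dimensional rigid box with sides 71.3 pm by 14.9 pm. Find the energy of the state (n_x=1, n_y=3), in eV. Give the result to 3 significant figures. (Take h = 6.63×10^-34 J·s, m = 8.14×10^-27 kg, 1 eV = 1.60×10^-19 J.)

For a 2D rectangular well E = (h²/8m)·Σ n_i²/L_i² = (6.63×10^-34)²/(8·8.14×10^-27) · [1²/(71.3 pm)² + 3²/(14.9 pm)²].
Evaluating gives E = 2.750×10^-19 J = 1.72 eV.

E = 1.72 eV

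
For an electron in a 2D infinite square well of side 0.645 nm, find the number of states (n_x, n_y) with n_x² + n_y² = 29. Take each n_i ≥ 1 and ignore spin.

degeneracy = 2

The level has n_x² + n_y² = 29. The ordered positive-integer solutions are (2, 5), (5, 2).
That gives 2 states.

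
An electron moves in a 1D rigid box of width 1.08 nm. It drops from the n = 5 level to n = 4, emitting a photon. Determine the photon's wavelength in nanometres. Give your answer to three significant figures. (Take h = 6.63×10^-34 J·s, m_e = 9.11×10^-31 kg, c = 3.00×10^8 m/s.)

E_1 = h²/(8m_eL²) = 5.171×10^-20 J, so ΔE = (5² − 4²)E_1 = 4.654×10^-19 J.
λ = hc/ΔE = (6.63×10^-34·3.00×10^8)/4.654×10^-19 = 4.27×10^-7 m = 427 nm.

λ = 427 nm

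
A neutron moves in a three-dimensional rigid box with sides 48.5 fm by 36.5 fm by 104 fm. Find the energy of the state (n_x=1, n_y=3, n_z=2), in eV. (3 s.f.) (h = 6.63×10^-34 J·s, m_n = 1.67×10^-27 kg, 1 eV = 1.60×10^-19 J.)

For a 3D rectangular well E = (h²/8m_n)·Σ n_i²/L_i² = (6.63×10^-34)²/(8·1.67×10^-27) · [1²/(48.5 fm)² + 3²/(36.5 fm)² + 2²/(104 fm)²].
Evaluating gives E = 2.484×10^-13 J = 1.55×10^6 eV.

E = 1.55×10^6 eV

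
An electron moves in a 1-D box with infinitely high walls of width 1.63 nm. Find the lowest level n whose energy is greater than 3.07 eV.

n = 5

E_1 = h²/(8m_eL²) = 2.268×10^-20 J = 0.1416 eV.
Need n² > 3.07/0.1416 = 21.68, i.e. n > 4.656.
The smallest integer satisfying this is n = 5.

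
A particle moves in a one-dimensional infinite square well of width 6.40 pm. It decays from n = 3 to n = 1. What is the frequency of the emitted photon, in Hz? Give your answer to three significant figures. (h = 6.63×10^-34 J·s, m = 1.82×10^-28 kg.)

f = 8.89×10^16 Hz

E_1 = h²/(8mL²) = 7.371×10^-18 J and ΔE = (3² − 1²)E_1 = 5.897×10^-17 J.
f = ΔE/h = 5.897×10^-17/6.63×10^-34 = 8.89×10^16 Hz.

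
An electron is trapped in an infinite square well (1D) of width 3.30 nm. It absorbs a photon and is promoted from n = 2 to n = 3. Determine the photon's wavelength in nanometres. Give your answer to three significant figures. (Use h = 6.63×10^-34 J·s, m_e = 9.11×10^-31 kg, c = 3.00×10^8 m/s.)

λ = 7.18×10^3 nm

E_1 = h²/(8m_eL²) = 5.538×10^-21 J, so ΔE = (3² − 2²)E_1 = 2.769×10^-20 J.
λ = hc/ΔE = (6.63×10^-34·3.00×10^8)/2.769×10^-20 = 7.18×10^-6 m = 7.18×10^3 nm.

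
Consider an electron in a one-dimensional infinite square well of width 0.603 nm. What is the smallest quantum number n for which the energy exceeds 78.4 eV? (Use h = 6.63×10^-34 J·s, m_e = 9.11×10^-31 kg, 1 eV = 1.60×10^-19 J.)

E_1 = h²/(8m_eL²) = 1.659×10^-19 J = 1.037 eV.
Need n² > 78.4/1.037 = 75.60, i.e. n > 8.695.
The smallest integer satisfying this is n = 9.

n = 9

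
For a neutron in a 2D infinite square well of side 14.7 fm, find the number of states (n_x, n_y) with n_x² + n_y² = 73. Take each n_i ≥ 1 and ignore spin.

degeneracy = 2

The level has n_x² + n_y² = 73. The ordered positive-integer solutions are (3, 8), (8, 3).
That gives 2 states.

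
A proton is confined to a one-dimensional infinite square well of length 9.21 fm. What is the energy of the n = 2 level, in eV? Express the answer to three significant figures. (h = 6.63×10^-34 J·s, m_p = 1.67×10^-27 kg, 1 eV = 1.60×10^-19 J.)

E_2 = 9.70×10^6 eV

For an infinite well E_n = n²h²/(8m_pL²), so E_1 = h²/(8m_pL²) = (6.63×10^-34)²/(8·1.67×10^-27·(9.21×10^-15 m)²) = 3.879×10^-13 J.
Then E_2 = 2²·E_1 = 4·3.879×10^-13 J = 1.552×10^-12 J.
Converting, E_2 = 1.552×10^-12 J / (1.60×10^-19 J/eV) = 9.70×10^6 eV.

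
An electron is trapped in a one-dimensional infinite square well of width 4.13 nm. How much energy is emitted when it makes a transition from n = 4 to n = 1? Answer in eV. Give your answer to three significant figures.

|ΔE| = 0.331 eV

E_1 = h²/(8m_eL²) = 3.532×10^-21 J.
|ΔE| = |4² − 1²|·E_1 = 15·3.532×10^-21 J = 5.298×10^-20 J = 0.331 eV.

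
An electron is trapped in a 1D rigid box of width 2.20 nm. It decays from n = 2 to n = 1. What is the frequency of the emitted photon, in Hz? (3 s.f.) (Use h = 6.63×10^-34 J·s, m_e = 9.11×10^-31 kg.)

E_1 = h²/(8m_eL²) = 1.246×10^-20 J and ΔE = (2² − 1²)E_1 = 3.738×10^-20 J.
f = ΔE/h = 3.738×10^-20/6.63×10^-34 = 5.64×10^13 Hz.

f = 5.64×10^13 Hz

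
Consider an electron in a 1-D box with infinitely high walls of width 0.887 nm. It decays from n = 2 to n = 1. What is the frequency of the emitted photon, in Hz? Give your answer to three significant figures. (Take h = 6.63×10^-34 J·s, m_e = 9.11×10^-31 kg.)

E_1 = h²/(8m_eL²) = 7.666×10^-20 J and ΔE = (2² − 1²)E_1 = 2.300×10^-19 J.
f = ΔE/h = 2.300×10^-19/6.63×10^-34 = 3.47×10^14 Hz.

f = 3.47×10^14 Hz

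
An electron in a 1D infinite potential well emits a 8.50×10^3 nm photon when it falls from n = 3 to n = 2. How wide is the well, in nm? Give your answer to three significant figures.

L = 3.59 nm

The photon carries ΔE = hc/λ = 6.626×10^-34·2.998×10^8/8.50×10^-6 m = 2.337×10^-20 J.
Since ΔE = (3² − 2²)E_1, E_1 = 4.674×10^-21 J, and L = h/√(8m_eE_1) = 3.59×10^-9 m = 3.59 nm.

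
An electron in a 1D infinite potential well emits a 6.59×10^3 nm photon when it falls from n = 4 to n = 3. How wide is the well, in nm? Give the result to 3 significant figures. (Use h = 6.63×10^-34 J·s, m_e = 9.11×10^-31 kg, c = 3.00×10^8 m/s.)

The photon carries ΔE = hc/λ = 6.63×10^-34·3.00×10^8/6.59×10^-6 m = 3.018×10^-20 J.
Since ΔE = (4² − 3²)E_1, E_1 = 4.311×10^-21 J, and L = h/√(8m_eE_1) = 3.74×10^-9 m = 3.74 nm.

L = 3.74 nm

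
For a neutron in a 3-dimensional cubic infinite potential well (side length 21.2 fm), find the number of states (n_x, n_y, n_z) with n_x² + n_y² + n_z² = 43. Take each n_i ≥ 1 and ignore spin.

degeneracy = 3

The level has n_x² + n_y² + n_z² = 43. The ordered positive-integer solutions are (3, 3, 5), (3, 5, 3), (5, 3, 3).
That gives 3 states.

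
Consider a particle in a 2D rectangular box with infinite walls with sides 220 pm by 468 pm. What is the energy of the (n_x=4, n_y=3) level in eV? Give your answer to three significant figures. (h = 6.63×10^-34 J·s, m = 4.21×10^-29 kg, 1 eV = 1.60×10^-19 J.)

E = 3.03 eV

For a 2D rectangular well E = (h²/8m)·Σ n_i²/L_i² = (6.63×10^-34)²/(8·4.21×10^-29) · [4²/(220 pm)² + 3²/(468 pm)²].
Evaluating gives E = 4.851×10^-19 J = 3.03 eV.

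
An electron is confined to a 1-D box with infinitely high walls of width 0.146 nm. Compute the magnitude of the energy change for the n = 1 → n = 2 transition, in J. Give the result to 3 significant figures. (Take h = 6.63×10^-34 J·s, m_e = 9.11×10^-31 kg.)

|ΔE| = 8.49×10^-18 J

E_1 = h²/(8m_eL²) = 2.830×10^-18 J.
|ΔE| = |1² − 2²|·E_1 = 3·2.830×10^-18 J = 8.49×10^-18 J.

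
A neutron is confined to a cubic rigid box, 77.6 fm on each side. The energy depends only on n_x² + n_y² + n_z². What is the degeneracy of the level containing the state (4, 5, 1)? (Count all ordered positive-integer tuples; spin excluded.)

The level has n_x² + n_y² + n_z² = 42. The ordered positive-integer solutions are (1, 4, 5), (1, 5, 4), (4, 1, 5), (4, 5, 1), (5, 1, 4), (5, 4, 1).
That gives 6 states.

degeneracy = 6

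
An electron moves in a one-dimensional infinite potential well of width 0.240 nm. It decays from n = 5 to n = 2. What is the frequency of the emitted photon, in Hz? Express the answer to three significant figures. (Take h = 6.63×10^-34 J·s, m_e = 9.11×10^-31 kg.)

E_1 = h²/(8m_eL²) = 1.047×10^-18 J and ΔE = (5² − 2²)E_1 = 2.199×10^-17 J.
f = ΔE/h = 2.199×10^-17/6.63×10^-34 = 3.32×10^16 Hz.

f = 3.32×10^16 Hz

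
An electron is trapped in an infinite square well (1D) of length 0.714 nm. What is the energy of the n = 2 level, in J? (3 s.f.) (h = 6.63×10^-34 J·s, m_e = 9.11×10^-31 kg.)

For an infinite well E_n = n²h²/(8m_eL²), so E_1 = h²/(8m_eL²) = (6.63×10^-34)²/(8·9.11×10^-31·(7.14×10^-10 m)²) = 1.183×10^-19 J.
Then E_2 = 2²·E_1 = 4·1.183×10^-19 J = 4.73×10^-19 J.

E_2 = 4.73×10^-19 J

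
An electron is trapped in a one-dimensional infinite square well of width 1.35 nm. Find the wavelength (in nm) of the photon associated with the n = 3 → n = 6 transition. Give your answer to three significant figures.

E_1 = h²/(8m_eL²) = 3.306×10^-20 J, so ΔE = (6² − 3²)E_1 = 8.926×10^-19 J.
λ = hc/ΔE = (6.626×10^-34·2.998×10^8)/8.926×10^-19 = 2.23×10^-7 m = 223 nm.

λ = 223 nm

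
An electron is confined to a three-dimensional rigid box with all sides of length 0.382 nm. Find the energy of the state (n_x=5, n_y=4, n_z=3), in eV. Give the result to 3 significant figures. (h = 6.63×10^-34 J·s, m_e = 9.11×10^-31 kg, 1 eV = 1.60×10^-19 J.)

For a 3D rectangular well E = (h²/8m_e)·Σ n_i²/L_i² = (6.63×10^-34)²/(8·9.11×10^-31) · [5²/(0.382 nm)² + 4²/(0.382 nm)² + 3²/(0.382 nm)²].
Evaluating gives E = 2.067×10^-17 J = 129 eV.

E = 129 eV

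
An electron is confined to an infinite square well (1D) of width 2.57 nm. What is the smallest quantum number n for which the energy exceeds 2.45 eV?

E_1 = h²/(8m_eL²) = 9.122×10^-21 J = 0.05694 eV.
Need n² > 2.45/0.05694 = 43.03, i.e. n > 6.560.
The smallest integer satisfying this is n = 7.

n = 7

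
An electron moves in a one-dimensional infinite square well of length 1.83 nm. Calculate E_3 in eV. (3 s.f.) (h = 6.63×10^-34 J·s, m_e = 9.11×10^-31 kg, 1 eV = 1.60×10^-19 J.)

E_3 = 1.01 eV

For an infinite well E_n = n²h²/(8m_eL²), so E_1 = h²/(8m_eL²) = (6.63×10^-34)²/(8·9.11×10^-31·(1.83×10^-9 m)²) = 1.801×10^-20 J.
Then E_3 = 3²·E_1 = 9·1.801×10^-20 J = 1.621×10^-19 J.
Converting, E_3 = 1.621×10^-19 J / (1.60×10^-19 J/eV) = 1.01 eV.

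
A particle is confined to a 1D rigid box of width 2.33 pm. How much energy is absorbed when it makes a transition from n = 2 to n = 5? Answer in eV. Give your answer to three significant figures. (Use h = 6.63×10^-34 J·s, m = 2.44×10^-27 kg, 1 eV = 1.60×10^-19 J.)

|ΔE| = 544 eV

E_1 = h²/(8mL²) = 4.148×10^-18 J.
|ΔE| = |2² − 5²|·E_1 = 21·4.148×10^-18 J = 8.711×10^-17 J = 544 eV.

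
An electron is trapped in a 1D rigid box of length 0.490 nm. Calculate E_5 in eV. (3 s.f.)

For an infinite well E_n = n²h²/(8m_eL²), so E_1 = h²/(8m_eL²) = (6.626×10^-34)²/(8·9.109×10^-31·(4.90×10^-10 m)²) = 2.509×10^-19 J.
Then E_5 = 5²·E_1 = 25·2.509×10^-19 J = 6.273×10^-18 J.
Converting, E_5 = 6.273×10^-18 J / (1.602×10^-19 J/eV) = 39.2 eV.

E_5 = 39.2 eV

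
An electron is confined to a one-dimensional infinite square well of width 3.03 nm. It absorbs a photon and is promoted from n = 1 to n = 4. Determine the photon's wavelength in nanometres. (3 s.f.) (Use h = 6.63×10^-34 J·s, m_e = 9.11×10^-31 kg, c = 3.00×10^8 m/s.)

λ = 2.02×10^3 nm

E_1 = h²/(8m_eL²) = 6.570×10^-21 J, so ΔE = (4² − 1²)E_1 = 9.855×10^-20 J.
λ = hc/ΔE = (6.63×10^-34·3.00×10^8)/9.855×10^-20 = 2.02×10^-6 m = 2.02×10^3 nm.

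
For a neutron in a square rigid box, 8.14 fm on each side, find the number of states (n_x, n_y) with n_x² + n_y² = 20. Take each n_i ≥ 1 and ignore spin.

degeneracy = 2

The level has n_x² + n_y² = 20. The ordered positive-integer solutions are (2, 4), (4, 2).
That gives 2 states.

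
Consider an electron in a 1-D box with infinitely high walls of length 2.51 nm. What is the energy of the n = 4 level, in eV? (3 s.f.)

E_4 = 0.955 eV

For an infinite well E_n = n²h²/(8m_eL²), so E_1 = h²/(8m_eL²) = (6.626×10^-34)²/(8·9.109×10^-31·(2.51×10^-9 m)²) = 9.563×10^-21 J.
Then E_4 = 4²·E_1 = 16·9.563×10^-21 J = 1.530×10^-19 J.
Converting, E_4 = 1.530×10^-19 J / (1.602×10^-19 J/eV) = 0.955 eV.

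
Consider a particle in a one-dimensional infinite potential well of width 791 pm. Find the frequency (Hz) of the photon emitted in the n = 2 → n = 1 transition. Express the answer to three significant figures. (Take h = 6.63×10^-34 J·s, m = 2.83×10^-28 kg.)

f = 1.40×10^12 Hz

E_1 = h²/(8mL²) = 3.103×10^-22 J and ΔE = (2² − 1²)E_1 = 9.309×10^-22 J.
f = ΔE/h = 9.309×10^-22/6.63×10^-34 = 1.40×10^12 Hz.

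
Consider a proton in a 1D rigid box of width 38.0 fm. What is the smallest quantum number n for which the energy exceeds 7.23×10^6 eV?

n = 8

E_1 = h²/(8m_pL²) = 2.272×10^-14 J = 1.418×10^5 eV.
Need n² > 7.23×10^6/1.418×10^5 = 50.99, i.e. n > 7.141.
The smallest integer satisfying this is n = 8.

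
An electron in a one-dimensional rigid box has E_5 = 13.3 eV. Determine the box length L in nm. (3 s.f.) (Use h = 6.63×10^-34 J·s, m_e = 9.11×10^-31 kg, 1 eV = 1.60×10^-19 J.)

L = 0.842 nm

From E_n = n²h²/(8m_eL²), L = n·h/√(8m_eE_n).
E_5 = 13.3 eV = 2.128×10^-18 J, so L = 5·6.63×10^-34/√(8·9.11×10^-31·2.128×10^-18) = 8.42×10^-10 m = 0.842 nm.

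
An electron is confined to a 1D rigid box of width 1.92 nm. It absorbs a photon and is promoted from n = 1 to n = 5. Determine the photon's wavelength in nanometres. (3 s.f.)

E_1 = h²/(8m_eL²) = 1.634×10^-20 J, so ΔE = (5² − 1²)E_1 = 3.922×10^-19 J.
λ = hc/ΔE = (6.626×10^-34·2.998×10^8)/3.922×10^-19 = 5.06×10^-7 m = 506 nm.

λ = 506 nm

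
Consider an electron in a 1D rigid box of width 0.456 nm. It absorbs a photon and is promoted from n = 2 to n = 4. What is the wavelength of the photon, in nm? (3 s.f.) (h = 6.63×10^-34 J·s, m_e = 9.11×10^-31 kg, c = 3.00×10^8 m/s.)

λ = 57.1 nm

E_1 = h²/(8m_eL²) = 2.901×10^-19 J, so ΔE = (4² − 2²)E_1 = 3.481×10^-18 J.
λ = hc/ΔE = (6.63×10^-34·3.00×10^8)/3.481×10^-18 = 5.71×10^-8 m = 57.1 nm.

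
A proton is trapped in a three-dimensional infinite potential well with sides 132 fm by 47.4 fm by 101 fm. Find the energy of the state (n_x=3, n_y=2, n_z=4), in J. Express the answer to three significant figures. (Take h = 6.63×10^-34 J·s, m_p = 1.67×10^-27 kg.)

E = 1.27×10^-13 J

For a 3D rectangular well E = (h²/8m_p)·Σ n_i²/L_i² = (6.63×10^-34)²/(8·1.67×10^-27) · [3²/(132 fm)² + 2²/(47.4 fm)² + 4²/(101 fm)²].
Evaluating gives E = 1.27×10^-13 J.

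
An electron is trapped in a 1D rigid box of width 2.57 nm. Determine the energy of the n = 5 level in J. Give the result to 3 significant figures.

For an infinite well E_n = n²h²/(8m_eL²), so E_1 = h²/(8m_eL²) = (6.626×10^-34)²/(8·9.109×10^-31·(2.57×10^-9 m)²) = 9.122×10^-21 J.
Then E_5 = 5²·E_1 = 25·9.122×10^-21 J = 2.28×10^-19 J.

E_5 = 2.28×10^-19 J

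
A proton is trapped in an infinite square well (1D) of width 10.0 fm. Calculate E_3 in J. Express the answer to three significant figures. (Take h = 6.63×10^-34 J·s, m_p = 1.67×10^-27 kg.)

E_3 = 2.96×10^-12 J

For an infinite well E_n = n²h²/(8m_pL²), so E_1 = h²/(8m_pL²) = (6.63×10^-34)²/(8·1.67×10^-27·(1.00×10^-14 m)²) = 3.290×10^-13 J.
Then E_3 = 3²·E_1 = 9·3.290×10^-13 J = 2.96×10^-12 J.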